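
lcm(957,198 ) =5742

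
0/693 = 0= 0.00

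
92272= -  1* ( - 92272 )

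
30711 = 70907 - 40196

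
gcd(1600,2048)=64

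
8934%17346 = 8934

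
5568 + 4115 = 9683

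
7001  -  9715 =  - 2714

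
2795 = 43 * 65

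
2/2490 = 1/1245 = 0.00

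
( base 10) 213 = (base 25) 8D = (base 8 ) 325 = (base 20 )AD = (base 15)E3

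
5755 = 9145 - 3390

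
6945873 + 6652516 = 13598389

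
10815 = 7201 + 3614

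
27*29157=787239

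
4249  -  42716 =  - 38467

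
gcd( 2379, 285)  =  3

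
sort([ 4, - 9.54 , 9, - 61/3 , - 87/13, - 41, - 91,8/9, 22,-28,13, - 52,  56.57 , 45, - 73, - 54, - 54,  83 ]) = [ - 91, - 73, - 54, - 54, - 52,  -  41 , - 28, - 61/3, - 9.54, - 87/13, 8/9 , 4, 9,13,22,45,  56.57 , 83 ] 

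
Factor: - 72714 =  - 2^1*3^1 * 12119^1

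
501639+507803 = 1009442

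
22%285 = 22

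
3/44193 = 1/14731 = 0.00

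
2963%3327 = 2963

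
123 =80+43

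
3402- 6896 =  - 3494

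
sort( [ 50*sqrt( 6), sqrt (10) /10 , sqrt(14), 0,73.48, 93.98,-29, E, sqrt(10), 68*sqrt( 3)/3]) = [ - 29,0, sqrt(10 ) /10, E, sqrt(10) , sqrt( 14), 68*sqrt( 3 ) /3, 73.48, 93.98,50*sqrt(6 ) ]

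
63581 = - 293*( - 217) 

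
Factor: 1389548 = 2^2*311^1 * 1117^1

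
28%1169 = 28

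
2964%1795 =1169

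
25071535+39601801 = 64673336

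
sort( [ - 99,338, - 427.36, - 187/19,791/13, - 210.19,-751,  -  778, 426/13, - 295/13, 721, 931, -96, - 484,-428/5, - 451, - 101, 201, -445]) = [-778,-751, - 484, - 451, - 445 , - 427.36, - 210.19, - 101 , - 99, - 96,  -  428/5, - 295/13,-187/19,426/13, 791/13,201 , 338 , 721,931]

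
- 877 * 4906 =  - 4302562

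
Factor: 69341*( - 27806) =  - 1928095846 = - 2^1 * 13903^1*69341^1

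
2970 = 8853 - 5883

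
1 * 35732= 35732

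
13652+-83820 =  - 70168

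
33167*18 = 597006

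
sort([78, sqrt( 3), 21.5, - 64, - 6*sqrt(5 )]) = [ - 64, - 6*sqrt(5 ), sqrt(3 ), 21.5 , 78]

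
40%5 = 0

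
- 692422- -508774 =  - 183648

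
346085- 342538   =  3547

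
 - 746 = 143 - 889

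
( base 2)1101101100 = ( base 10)876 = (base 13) 525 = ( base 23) 1F2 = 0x36c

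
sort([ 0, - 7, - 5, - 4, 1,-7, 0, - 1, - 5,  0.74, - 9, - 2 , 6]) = [-9, - 7,-7, -5, - 5, - 4, - 2, - 1,0,0, 0.74,1, 6 ] 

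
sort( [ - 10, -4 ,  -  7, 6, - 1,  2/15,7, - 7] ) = [ - 10, - 7,-7, - 4, - 1,2/15,  6,7] 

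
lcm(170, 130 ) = 2210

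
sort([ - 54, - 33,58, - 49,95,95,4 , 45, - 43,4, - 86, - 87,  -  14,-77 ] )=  [  -  87,- 86, - 77,-54, - 49, - 43, - 33, - 14 , 4, 4,45, 58,95,95 ]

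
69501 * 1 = 69501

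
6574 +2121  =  8695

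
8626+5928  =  14554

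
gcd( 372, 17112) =372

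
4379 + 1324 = 5703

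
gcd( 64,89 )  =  1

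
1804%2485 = 1804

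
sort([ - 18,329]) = [-18,329]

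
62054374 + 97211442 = 159265816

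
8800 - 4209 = 4591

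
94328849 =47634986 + 46693863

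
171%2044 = 171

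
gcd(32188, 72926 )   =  2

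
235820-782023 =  - 546203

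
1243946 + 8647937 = 9891883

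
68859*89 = 6128451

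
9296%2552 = 1640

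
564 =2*282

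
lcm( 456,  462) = 35112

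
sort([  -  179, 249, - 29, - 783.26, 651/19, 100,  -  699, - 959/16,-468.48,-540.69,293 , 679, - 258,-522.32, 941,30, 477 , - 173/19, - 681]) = [-783.26, - 699, - 681, -540.69, - 522.32,-468.48,  -  258, - 179,-959/16, - 29 , - 173/19,30,651/19, 100, 249,293,477, 679, 941]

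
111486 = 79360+32126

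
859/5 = 859/5 = 171.80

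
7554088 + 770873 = 8324961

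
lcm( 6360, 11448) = 57240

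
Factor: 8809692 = 2^2*3^1*19^1*38639^1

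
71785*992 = 71210720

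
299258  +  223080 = 522338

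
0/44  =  0 = 0.00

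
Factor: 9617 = 59^1*163^1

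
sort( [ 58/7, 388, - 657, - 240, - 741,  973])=[ - 741, - 657, - 240,  58/7 , 388,973]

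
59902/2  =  29951 = 29951.00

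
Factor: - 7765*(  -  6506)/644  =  25259545/322 = 2^ ( - 1 )*5^1*7^( - 1 )*23^(  -  1 )*1553^1*3253^1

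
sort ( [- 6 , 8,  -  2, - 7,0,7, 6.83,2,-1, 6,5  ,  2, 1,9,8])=[-7, - 6, - 2,-1,0, 1,2, 2,5,6,  6.83,7,8,8,9] 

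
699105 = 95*7359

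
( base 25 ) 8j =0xDB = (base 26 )8b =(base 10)219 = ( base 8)333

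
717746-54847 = 662899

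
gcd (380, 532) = 76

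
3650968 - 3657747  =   - 6779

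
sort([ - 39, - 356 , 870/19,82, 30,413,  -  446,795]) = [ - 446, - 356, - 39 , 30,870/19,  82,413,795]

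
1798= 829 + 969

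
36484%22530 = 13954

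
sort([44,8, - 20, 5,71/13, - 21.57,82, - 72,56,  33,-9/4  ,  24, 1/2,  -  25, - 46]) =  [ - 72, - 46, - 25, - 21.57, - 20,  -  9/4, 1/2,5,71/13,8, 24, 33,44,56, 82 ] 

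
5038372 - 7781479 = - 2743107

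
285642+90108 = 375750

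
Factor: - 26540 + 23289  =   - 3251 = - 3251^1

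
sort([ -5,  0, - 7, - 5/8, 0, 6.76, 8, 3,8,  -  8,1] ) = [ - 8, - 7, - 5, - 5/8, 0, 0,1,3,  6.76,8,8] 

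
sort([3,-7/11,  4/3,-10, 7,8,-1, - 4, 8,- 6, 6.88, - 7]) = [ - 10, - 7, - 6,-4, - 1,-7/11,4/3, 3, 6.88,7, 8,8]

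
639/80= 639/80 = 7.99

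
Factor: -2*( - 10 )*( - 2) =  - 2^3*5^1  =  -40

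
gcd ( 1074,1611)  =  537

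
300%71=16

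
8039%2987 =2065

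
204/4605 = 68/1535 = 0.04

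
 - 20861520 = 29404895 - 50266415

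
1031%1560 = 1031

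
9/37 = 9/37=0.24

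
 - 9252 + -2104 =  - 11356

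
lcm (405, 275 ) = 22275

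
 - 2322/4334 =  - 1161/2167 = - 0.54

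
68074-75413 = -7339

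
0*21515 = 0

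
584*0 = 0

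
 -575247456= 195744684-770992140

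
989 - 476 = 513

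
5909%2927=55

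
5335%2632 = 71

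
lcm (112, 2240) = 2240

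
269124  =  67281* 4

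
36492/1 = 36492 = 36492.00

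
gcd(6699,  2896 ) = 1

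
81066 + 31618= 112684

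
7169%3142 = 885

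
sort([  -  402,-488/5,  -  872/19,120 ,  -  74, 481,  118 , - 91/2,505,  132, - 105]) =[ - 402, - 105 , - 488/5,-74 , - 872/19, - 91/2 , 118 , 120, 132 , 481, 505]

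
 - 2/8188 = - 1/4094 = - 0.00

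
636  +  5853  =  6489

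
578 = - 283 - -861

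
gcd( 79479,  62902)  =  1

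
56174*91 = 5111834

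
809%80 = 9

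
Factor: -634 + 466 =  - 2^3*3^1*7^1  =  - 168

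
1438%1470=1438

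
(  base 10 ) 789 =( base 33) NU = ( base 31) pe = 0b1100010101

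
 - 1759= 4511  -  6270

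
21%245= 21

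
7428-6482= 946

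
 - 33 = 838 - 871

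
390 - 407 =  - 17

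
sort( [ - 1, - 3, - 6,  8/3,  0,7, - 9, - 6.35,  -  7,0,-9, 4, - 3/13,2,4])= [ - 9 ,-9,- 7,-6.35, -6, - 3, - 1,- 3/13, 0,0,2,  8/3, 4,4,7]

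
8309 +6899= 15208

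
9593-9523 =70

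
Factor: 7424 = 2^8*29^1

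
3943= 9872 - 5929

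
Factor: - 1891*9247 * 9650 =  - 168740643050 =-  2^1*5^2*7^1*31^1*61^1*193^1*1321^1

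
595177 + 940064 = 1535241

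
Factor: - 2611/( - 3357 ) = 3^( - 2)*7^1 = 7/9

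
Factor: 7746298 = 2^1 *7^1 *443^1*1249^1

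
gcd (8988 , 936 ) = 12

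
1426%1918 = 1426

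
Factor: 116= 2^2*29^1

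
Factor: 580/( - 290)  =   - 2 = - 2^1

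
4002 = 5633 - 1631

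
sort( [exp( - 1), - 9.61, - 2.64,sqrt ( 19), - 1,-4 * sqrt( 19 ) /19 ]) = [ - 9.61,-2.64, - 1, - 4*sqrt(19)/19, exp( - 1), sqrt(19 ) ] 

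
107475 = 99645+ 7830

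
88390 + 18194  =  106584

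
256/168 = 1 + 11/21 = 1.52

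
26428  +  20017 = 46445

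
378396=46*8226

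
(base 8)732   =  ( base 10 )474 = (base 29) ga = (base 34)DW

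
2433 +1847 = 4280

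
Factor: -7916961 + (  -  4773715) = - 2^2*43^1*73783^1  =  - 12690676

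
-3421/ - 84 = 3421/84=40.73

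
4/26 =2/13 = 0.15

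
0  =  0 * 11230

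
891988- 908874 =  - 16886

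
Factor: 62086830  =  2^1*3^1*5^1*13^1 *397^1*401^1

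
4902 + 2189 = 7091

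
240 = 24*10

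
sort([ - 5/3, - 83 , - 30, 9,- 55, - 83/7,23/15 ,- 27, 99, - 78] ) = [ - 83, - 78, - 55 ,  -  30, - 27, - 83/7, - 5/3, 23/15, 9,  99]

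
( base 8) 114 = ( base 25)31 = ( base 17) 48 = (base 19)40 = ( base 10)76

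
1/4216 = 1/4216 = 0.00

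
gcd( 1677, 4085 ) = 43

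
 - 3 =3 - 6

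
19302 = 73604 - 54302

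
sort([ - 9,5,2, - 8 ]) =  [ - 9, - 8 , 2,5 ] 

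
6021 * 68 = 409428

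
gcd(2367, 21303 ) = 2367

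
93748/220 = 23437/55 = 426.13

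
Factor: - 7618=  - 2^1*13^1*293^1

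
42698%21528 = 21170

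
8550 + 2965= 11515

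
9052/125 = 9052/125 = 72.42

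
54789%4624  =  3925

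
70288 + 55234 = 125522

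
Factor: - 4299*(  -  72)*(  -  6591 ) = -2040099048 = - 2^3*3^4 * 13^3*1433^1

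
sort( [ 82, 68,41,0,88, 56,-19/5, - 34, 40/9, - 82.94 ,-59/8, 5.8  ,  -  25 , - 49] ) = [ - 82.94, - 49, - 34, - 25, - 59/8 , - 19/5, 0, 40/9,5.8, 41, 56 , 68,82, 88]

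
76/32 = 2 + 3/8 = 2.38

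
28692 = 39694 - 11002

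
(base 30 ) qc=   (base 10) 792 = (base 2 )1100011000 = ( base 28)108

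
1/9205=1/9205 = 0.00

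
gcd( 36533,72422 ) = 7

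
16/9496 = 2/1187 = 0.00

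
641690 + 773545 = 1415235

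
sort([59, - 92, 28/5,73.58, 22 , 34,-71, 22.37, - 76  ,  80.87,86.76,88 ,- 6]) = [ - 92,-76 , - 71,  -  6, 28/5,22,22.37, 34,59 , 73.58,  80.87, 86.76,88]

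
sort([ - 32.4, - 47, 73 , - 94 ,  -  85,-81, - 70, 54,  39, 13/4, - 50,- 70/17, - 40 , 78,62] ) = [ - 94, - 85, - 81, - 70, - 50, - 47,  -  40, - 32.4, - 70/17,13/4 , 39 , 54, 62,73, 78] 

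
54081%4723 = 2128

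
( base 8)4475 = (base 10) 2365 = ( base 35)1WK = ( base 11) 1860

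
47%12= 11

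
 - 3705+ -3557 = -7262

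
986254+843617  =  1829871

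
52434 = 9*5826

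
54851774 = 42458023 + 12393751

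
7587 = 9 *843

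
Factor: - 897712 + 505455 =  - 392257 = - 223^1*1759^1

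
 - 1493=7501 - 8994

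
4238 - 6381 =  - 2143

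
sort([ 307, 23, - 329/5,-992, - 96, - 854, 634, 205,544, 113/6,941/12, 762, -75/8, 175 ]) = [-992, - 854 ,-96, - 329/5,-75/8, 113/6, 23,  941/12, 175,205, 307, 544,634, 762]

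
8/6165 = 8/6165 = 0.00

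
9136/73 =125 +11/73= 125.15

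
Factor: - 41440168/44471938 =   -  2960012/3176567 = - 2^2*  11^1*139^ (-1)*22853^(  -  1)*67273^1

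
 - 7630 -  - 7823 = 193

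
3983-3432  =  551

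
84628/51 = 1659 + 19/51=1659.37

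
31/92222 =31/92222 =0.00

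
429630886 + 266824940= 696455826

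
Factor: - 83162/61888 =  - 43/32= - 2^ ( - 5)*43^1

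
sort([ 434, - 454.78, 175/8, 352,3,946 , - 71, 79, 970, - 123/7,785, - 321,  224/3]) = [ - 454.78, -321,  -  71, - 123/7,3, 175/8 , 224/3,79,352,434,785, 946,  970]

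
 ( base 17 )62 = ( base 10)104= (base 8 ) 150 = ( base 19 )59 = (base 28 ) 3K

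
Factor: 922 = 2^1*461^1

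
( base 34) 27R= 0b101000010001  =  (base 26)3L3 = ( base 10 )2577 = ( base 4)220101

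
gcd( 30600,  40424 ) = 8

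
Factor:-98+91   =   - 7^1 = - 7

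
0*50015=0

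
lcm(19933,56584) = 1754104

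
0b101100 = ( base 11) 40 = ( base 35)19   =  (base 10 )44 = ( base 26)1I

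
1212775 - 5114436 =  - 3901661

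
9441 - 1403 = 8038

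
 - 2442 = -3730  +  1288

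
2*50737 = 101474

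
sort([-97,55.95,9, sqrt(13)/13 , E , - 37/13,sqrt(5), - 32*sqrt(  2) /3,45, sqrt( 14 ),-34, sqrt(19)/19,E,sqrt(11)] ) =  [ - 97 ,-34,-32*sqrt(2)/3,-37/13, sqrt( 19)/19, sqrt(13) /13,sqrt(5 ),E, E , sqrt(11 ), sqrt(14 ), 9,45,55.95] 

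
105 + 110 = 215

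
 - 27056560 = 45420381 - 72476941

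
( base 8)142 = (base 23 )46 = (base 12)82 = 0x62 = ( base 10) 98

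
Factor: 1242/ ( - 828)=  - 2^( - 1)*3^1 =-3/2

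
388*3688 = 1430944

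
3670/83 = 44 + 18/83 = 44.22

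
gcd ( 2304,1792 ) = 256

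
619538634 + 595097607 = 1214636241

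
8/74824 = 1/9353 = 0.00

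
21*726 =15246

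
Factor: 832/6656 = 2^( - 3) = 1/8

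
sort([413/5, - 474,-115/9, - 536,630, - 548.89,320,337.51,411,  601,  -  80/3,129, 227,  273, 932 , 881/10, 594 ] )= [  -  548.89, - 536, -474, - 80/3,  -  115/9, 413/5,881/10,129,227, 273,320 , 337.51,411,594,601,630,932] 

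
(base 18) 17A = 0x1CC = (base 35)d5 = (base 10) 460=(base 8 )714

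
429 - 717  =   - 288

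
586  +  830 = 1416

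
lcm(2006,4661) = 158474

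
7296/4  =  1824 =1824.00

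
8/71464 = 1/8933  =  0.00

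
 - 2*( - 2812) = 5624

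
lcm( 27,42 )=378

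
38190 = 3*12730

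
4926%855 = 651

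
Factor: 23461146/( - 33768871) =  -2^1*3^2*19^ ( - 1)*41^( - 1)*67^(  -  1) * 467^1*647^( - 1)*2791^1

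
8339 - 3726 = 4613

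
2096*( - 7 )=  - 14672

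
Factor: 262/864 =2^( - 4)*3^( - 3 )*131^1=131/432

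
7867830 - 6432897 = 1434933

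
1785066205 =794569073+990497132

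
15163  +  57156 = 72319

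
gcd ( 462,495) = 33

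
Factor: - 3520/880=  - 2^2 = - 4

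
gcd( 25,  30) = 5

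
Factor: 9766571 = 863^1*11317^1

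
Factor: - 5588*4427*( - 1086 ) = 26865550536 = 2^3*3^1 * 11^1*19^1*127^1*181^1 * 233^1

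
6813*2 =13626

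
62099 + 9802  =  71901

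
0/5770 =0 = 0.00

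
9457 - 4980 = 4477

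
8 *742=5936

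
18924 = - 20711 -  - 39635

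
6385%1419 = 709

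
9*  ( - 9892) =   -  89028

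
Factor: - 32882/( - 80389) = 2^1*19^(  -  1)*41^1 * 401^1*4231^( - 1) 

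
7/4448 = 7/4448=0.00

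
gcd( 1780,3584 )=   4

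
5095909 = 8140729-3044820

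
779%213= 140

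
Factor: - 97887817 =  - 73^1*1340929^1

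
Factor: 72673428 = 2^2*3^1*6056119^1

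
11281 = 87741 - 76460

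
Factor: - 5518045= - 5^1*13^1*23^1*3691^1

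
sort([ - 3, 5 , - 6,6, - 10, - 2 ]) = [-10, - 6 , - 3,-2,5,6]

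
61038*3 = 183114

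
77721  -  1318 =76403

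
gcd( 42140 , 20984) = 172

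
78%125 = 78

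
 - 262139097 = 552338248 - 814477345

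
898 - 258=640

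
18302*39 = 713778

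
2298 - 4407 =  - 2109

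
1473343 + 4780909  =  6254252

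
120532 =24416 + 96116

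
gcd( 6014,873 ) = 97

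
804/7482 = 134/1247  =  0.11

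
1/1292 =1/1292 = 0.00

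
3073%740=113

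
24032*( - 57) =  - 1369824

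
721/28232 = 721/28232 = 0.03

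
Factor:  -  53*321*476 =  -8098188=- 2^2*3^1  *7^1*17^1 * 53^1* 107^1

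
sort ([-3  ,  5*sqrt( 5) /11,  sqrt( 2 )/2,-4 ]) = [ - 4, - 3,sqrt( 2 ) /2, 5*sqrt(5)/11] 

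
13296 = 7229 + 6067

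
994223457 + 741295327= 1735518784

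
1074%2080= 1074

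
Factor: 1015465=5^1*11^1 * 37^1*499^1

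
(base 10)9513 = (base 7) 36510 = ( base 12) 5609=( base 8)22451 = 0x2529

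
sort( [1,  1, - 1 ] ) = [ - 1, 1, 1]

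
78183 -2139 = 76044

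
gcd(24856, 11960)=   104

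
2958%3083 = 2958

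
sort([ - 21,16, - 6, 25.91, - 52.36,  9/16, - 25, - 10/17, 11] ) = [-52.36, - 25, - 21, - 6, - 10/17 , 9/16, 11, 16, 25.91]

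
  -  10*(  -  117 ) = 1170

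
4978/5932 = 2489/2966 = 0.84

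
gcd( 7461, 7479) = 9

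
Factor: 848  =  2^4*53^1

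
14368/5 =14368/5 = 2873.60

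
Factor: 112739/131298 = 407/474 = 2^(-1 )*3^( - 1)*11^1*37^1 *79^(-1)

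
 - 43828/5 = - 8766 + 2/5 =-8765.60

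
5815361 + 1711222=7526583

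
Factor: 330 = 2^1 * 3^1*5^1*11^1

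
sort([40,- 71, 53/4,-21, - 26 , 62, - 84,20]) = [ - 84, - 71, - 26,-21,  53/4,20, 40,62 ] 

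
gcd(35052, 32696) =4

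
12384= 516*24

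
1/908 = 1/908 = 0.00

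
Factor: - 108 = -2^2*3^3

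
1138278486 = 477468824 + 660809662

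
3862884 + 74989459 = 78852343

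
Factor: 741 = 3^1*13^1*19^1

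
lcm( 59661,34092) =238644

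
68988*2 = 137976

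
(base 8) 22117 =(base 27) CK7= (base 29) B1F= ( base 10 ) 9295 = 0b10010001001111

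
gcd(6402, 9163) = 11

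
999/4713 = 333/1571 = 0.21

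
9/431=9/431 = 0.02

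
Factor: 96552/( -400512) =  - 27/112 = - 2^(-4)*3^3 *7^( - 1)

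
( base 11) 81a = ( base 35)S9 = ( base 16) 3DD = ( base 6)4325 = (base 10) 989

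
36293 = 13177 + 23116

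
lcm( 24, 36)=72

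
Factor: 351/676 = 27/52 = 2^(-2)*3^3 * 13^(  -  1 )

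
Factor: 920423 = 7^1*131489^1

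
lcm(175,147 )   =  3675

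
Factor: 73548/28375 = 2^2 * 3^4*5^( - 3 ) = 324/125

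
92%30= 2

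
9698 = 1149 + 8549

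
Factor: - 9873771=  -  3^1 * 223^1*14759^1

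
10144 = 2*5072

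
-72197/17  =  -72197/17 =- 4246.88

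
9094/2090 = 4547/1045 = 4.35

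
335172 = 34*9858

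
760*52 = 39520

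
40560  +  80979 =121539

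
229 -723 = -494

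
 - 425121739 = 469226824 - 894348563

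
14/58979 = 14/58979 = 0.00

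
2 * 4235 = 8470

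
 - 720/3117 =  - 1 + 799/1039 = - 0.23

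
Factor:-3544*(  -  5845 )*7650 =2^4*3^2*5^3*7^1*17^1*167^1*443^1=158467302000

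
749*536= 401464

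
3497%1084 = 245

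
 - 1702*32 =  - 54464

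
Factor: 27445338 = 2^1*3^3 * 419^1*1213^1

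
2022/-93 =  -22 + 8/31 = - 21.74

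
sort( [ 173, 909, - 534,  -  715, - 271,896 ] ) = [ - 715 , -534, - 271,173, 896,  909]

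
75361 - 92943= - 17582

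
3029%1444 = 141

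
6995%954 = 317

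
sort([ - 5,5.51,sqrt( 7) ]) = [ - 5, sqrt( 7),5.51 ] 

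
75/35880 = 5/2392 =0.00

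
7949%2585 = 194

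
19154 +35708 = 54862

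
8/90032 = 1/11254 = 0.00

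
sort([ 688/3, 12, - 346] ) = [-346, 12 , 688/3]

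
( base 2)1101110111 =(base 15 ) 3e2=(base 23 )1FD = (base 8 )1567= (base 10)887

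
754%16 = 2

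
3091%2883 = 208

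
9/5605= 9/5605 =0.00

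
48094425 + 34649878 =82744303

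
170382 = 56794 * 3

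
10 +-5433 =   -  5423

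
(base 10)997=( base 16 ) 3E5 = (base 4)33211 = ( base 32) V5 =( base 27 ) 19P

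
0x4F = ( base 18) 47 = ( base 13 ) 61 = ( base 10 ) 79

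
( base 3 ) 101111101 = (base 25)C61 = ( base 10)7651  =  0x1de3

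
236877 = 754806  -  517929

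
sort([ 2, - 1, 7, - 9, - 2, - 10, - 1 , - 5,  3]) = [ - 10, - 9,-5,  -  2, - 1, - 1, 2,3, 7]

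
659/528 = 1+131/528  =  1.25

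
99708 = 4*24927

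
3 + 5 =8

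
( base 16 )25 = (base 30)17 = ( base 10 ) 37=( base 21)1g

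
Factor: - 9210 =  - 2^1*3^1*5^1*307^1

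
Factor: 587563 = 587563^1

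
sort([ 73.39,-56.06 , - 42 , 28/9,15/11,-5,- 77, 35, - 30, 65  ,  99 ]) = [ - 77 , - 56.06, - 42, - 30, - 5, 15/11,28/9, 35, 65 , 73.39, 99 ]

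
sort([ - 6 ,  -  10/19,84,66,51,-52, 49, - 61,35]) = [ - 61, - 52, - 6, - 10/19,35, 49,51,66,84]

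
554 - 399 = 155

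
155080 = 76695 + 78385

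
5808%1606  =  990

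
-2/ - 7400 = 1/3700 = 0.00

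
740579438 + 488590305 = 1229169743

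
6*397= 2382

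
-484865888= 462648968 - 947514856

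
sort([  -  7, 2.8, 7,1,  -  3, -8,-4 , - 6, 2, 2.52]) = [  -  8, - 7,  -  6, - 4, - 3, 1, 2, 2.52,2.8 , 7] 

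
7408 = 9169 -1761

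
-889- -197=-692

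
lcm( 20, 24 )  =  120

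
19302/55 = 350 + 52/55 = 350.95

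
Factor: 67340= 2^2*5^1* 7^1 * 13^1*37^1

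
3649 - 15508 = - 11859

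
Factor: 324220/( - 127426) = - 2^1*5^1*13^ ( - 2)*43^1= - 430/169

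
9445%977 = 652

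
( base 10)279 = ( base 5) 2104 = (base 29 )9i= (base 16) 117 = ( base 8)427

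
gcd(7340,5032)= 4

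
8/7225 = 8/7225 = 0.00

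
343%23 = 21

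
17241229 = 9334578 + 7906651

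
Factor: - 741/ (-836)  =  2^( - 2)*3^1*11^( - 1)*13^1=39/44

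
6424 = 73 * 88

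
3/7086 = 1/2362  =  0.00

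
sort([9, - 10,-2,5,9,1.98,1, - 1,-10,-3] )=[  -  10, - 10, - 3 , - 2, - 1, 1,1.98, 5 , 9,9]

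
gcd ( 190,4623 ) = 1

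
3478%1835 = 1643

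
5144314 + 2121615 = 7265929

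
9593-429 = 9164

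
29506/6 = 4917+2/3= 4917.67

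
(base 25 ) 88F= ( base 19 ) e89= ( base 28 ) 6I7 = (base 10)5215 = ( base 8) 12137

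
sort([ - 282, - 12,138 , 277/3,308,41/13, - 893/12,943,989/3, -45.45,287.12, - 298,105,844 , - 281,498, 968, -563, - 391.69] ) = [ - 563, -391.69, - 298,  -  282 , - 281,  -  893/12, - 45.45,-12,41/13,277/3,105,138,287.12,308,989/3,498, 844,943,968]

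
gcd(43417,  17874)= 1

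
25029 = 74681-49652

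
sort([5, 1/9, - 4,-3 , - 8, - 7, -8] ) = [ - 8,  -  8, - 7, - 4,-3,1/9,5]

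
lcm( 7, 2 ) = 14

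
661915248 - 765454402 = -103539154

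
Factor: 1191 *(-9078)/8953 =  - 10811898/8953 = -2^1*3^2*7^( - 1)*17^1*89^1*397^1 * 1279^(  -  1) 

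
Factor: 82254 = 2^1*3^1*13709^1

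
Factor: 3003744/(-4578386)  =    -  2^4*3^1 * 67^1*467^1 * 2289193^ ( -1) = -1501872/2289193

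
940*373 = 350620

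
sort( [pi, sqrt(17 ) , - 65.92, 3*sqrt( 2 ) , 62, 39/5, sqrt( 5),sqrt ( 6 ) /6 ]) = [ - 65.92, sqrt( 6 ) /6,sqrt(5) , pi,sqrt(17 ), 3*sqrt(2),39/5,62 ] 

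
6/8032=3/4016 = 0.00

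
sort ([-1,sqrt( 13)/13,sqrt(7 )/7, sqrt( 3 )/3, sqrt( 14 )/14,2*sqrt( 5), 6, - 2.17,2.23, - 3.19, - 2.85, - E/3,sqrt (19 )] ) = [ - 3.19, - 2.85, - 2.17,-1, - E/3, sqrt( 14 ) /14,sqrt( 13) /13,sqrt(7 ) /7 , sqrt( 3)/3,2.23,  sqrt( 19 ),2*sqrt( 5),6]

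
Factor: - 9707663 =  - 7^1*17^1*29^2 * 97^1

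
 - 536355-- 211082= -325273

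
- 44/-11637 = 44/11637=0.00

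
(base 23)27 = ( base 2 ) 110101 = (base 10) 53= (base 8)65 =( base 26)21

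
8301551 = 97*85583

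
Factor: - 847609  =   - 7^1*19^1*6373^1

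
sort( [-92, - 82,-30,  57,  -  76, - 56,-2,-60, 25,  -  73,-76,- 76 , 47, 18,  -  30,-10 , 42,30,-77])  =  [- 92, - 82,-77,  -  76, - 76, - 76,-73, - 60, - 56, - 30,-30,-10,-2, 18,25, 30, 42,47,57 ] 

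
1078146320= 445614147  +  632532173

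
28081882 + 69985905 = 98067787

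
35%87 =35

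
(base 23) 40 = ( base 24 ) 3k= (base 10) 92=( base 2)1011100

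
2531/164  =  2531/164 = 15.43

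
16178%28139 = 16178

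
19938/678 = 29 + 46/113 = 29.41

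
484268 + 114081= 598349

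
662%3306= 662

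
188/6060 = 47/1515 = 0.03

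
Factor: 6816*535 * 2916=2^7*3^7 *5^1*71^1*107^1  =  10633368960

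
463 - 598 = - 135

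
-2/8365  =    -  2/8365 = - 0.00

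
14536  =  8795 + 5741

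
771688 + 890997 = 1662685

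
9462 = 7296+2166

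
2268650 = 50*45373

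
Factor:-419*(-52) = 21788 = 2^2 * 13^1*419^1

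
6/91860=1/15310= 0.00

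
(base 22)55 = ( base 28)43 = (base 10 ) 115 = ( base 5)430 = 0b1110011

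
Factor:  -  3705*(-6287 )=23293335 = 3^1*5^1*13^1*19^1 * 6287^1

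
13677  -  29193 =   -  15516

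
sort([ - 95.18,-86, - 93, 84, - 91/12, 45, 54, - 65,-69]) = [ - 95.18,  -  93, - 86, - 69,  -  65, - 91/12 , 45,54,84]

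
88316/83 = 1064+4/83= 1064.05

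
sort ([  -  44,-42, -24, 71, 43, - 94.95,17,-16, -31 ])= [ - 94.95, - 44 ,-42, -31, - 24,-16, 17, 43,71]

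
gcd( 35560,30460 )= 20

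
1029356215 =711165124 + 318191091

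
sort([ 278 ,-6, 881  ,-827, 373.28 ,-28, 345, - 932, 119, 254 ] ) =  [-932,-827,  -  28, - 6, 119, 254, 278 , 345, 373.28, 881]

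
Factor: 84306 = 2^1* 3^1*14051^1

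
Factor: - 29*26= - 2^1*13^1 *29^1 = - 754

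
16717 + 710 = 17427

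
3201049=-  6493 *(  -  493) 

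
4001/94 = 42+53/94 = 42.56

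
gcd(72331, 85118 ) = 1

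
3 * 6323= 18969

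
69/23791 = 69/23791= 0.00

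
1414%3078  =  1414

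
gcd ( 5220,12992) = 116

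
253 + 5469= 5722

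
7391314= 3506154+3885160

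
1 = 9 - 8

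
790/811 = 790/811  =  0.97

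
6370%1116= 790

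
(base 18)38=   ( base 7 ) 116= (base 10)62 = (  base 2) 111110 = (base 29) 24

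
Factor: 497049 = 3^1*7^1 * 23669^1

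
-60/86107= - 1  +  86047/86107 =-  0.00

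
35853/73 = 35853/73 = 491.14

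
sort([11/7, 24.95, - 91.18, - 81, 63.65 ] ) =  [ - 91.18 ,  -  81,11/7,24.95, 63.65 ]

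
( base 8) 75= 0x3d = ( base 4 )331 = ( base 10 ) 61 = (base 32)1t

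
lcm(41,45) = 1845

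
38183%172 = 171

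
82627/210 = 393  +  97/210 = 393.46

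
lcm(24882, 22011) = 572286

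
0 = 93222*0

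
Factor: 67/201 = 3^( - 1)= 1/3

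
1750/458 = 875/229 = 3.82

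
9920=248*40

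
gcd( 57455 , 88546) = 1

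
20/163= 20/163 = 0.12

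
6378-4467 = 1911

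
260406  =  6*43401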